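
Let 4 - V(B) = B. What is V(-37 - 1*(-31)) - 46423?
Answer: -46413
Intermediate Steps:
V(B) = 4 - B
V(-37 - 1*(-31)) - 46423 = (4 - (-37 - 1*(-31))) - 46423 = (4 - (-37 + 31)) - 46423 = (4 - 1*(-6)) - 46423 = (4 + 6) - 46423 = 10 - 46423 = -46413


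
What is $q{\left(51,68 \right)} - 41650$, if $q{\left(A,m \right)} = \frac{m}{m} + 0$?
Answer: $-41649$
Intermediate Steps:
$q{\left(A,m \right)} = 1$ ($q{\left(A,m \right)} = 1 + 0 = 1$)
$q{\left(51,68 \right)} - 41650 = 1 - 41650 = -41649$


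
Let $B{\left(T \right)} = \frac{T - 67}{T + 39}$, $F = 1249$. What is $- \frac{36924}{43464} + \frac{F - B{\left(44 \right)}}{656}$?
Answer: $\frac{52007171}{49302664} \approx 1.0549$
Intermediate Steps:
$B{\left(T \right)} = \frac{-67 + T}{39 + T}$
$- \frac{36924}{43464} + \frac{F - B{\left(44 \right)}}{656} = - \frac{36924}{43464} + \frac{1249 - \frac{-67 + 44}{39 + 44}}{656} = \left(-36924\right) \frac{1}{43464} + \left(1249 - \frac{1}{83} \left(-23\right)\right) \frac{1}{656} = - \frac{3077}{3622} + \left(1249 - \frac{1}{83} \left(-23\right)\right) \frac{1}{656} = - \frac{3077}{3622} + \left(1249 - - \frac{23}{83}\right) \frac{1}{656} = - \frac{3077}{3622} + \left(1249 + \frac{23}{83}\right) \frac{1}{656} = - \frac{3077}{3622} + \frac{103690}{83} \cdot \frac{1}{656} = - \frac{3077}{3622} + \frac{51845}{27224} = \frac{52007171}{49302664}$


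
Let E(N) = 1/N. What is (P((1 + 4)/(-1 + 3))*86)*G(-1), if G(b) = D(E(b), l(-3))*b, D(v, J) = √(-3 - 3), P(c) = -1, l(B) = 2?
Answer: 86*I*√6 ≈ 210.66*I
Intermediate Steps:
D(v, J) = I*√6 (D(v, J) = √(-6) = I*√6)
G(b) = I*b*√6 (G(b) = (I*√6)*b = I*b*√6)
(P((1 + 4)/(-1 + 3))*86)*G(-1) = (-1*86)*(I*(-1)*√6) = -(-86)*I*√6 = 86*I*√6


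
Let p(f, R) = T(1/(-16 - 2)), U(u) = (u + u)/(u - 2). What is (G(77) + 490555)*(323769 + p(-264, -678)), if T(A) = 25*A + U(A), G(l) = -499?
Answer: 17611735848140/111 ≈ 1.5866e+11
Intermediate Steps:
U(u) = 2*u/(-2 + u) (U(u) = (2*u)/(-2 + u) = 2*u/(-2 + u))
T(A) = 25*A + 2*A/(-2 + A)
p(f, R) = -889/666 (p(f, R) = (-48 + 25/(-16 - 2))/((-16 - 2)*(-2 + 1/(-16 - 2))) = (-48 + 25/(-18))/((-18)*(-2 + 1/(-18))) = -(-48 + 25*(-1/18))/(18*(-2 - 1/18)) = -(-48 - 25/18)/(18*(-37/18)) = -1/18*(-18/37)*(-889/18) = -889/666)
(G(77) + 490555)*(323769 + p(-264, -678)) = (-499 + 490555)*(323769 - 889/666) = 490056*(215629265/666) = 17611735848140/111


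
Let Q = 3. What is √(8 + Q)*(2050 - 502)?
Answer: 1548*√11 ≈ 5134.1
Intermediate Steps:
√(8 + Q)*(2050 - 502) = √(8 + 3)*(2050 - 502) = √11*1548 = 1548*√11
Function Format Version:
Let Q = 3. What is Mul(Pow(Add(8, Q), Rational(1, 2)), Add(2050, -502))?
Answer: Mul(1548, Pow(11, Rational(1, 2))) ≈ 5134.1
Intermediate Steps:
Mul(Pow(Add(8, Q), Rational(1, 2)), Add(2050, -502)) = Mul(Pow(Add(8, 3), Rational(1, 2)), Add(2050, -502)) = Mul(Pow(11, Rational(1, 2)), 1548) = Mul(1548, Pow(11, Rational(1, 2)))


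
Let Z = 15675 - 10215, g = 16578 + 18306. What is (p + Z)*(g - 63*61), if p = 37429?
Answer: 1331317449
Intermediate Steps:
g = 34884
Z = 5460
(p + Z)*(g - 63*61) = (37429 + 5460)*(34884 - 63*61) = 42889*(34884 - 3843) = 42889*31041 = 1331317449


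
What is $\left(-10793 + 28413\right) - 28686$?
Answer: $-11066$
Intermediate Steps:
$\left(-10793 + 28413\right) - 28686 = 17620 - 28686 = -11066$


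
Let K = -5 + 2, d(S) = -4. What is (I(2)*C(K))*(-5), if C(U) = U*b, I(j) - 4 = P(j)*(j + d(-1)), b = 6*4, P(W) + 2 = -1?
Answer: 3600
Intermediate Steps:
P(W) = -3 (P(W) = -2 - 1 = -3)
b = 24
K = -3
I(j) = 16 - 3*j (I(j) = 4 - 3*(j - 4) = 4 - 3*(-4 + j) = 4 + (12 - 3*j) = 16 - 3*j)
C(U) = 24*U (C(U) = U*24 = 24*U)
(I(2)*C(K))*(-5) = ((16 - 3*2)*(24*(-3)))*(-5) = ((16 - 6)*(-72))*(-5) = (10*(-72))*(-5) = -720*(-5) = 3600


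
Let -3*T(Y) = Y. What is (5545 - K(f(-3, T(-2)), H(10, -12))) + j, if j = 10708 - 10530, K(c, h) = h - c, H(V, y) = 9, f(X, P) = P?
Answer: 17144/3 ≈ 5714.7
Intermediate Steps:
T(Y) = -Y/3
j = 178
(5545 - K(f(-3, T(-2)), H(10, -12))) + j = (5545 - (9 - (-1)*(-2)/3)) + 178 = (5545 - (9 - 1*⅔)) + 178 = (5545 - (9 - ⅔)) + 178 = (5545 - 1*25/3) + 178 = (5545 - 25/3) + 178 = 16610/3 + 178 = 17144/3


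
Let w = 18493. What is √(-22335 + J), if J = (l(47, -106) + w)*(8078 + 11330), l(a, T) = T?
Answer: √356832561 ≈ 18890.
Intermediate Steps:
J = 356854896 (J = (-106 + 18493)*(8078 + 11330) = 18387*19408 = 356854896)
√(-22335 + J) = √(-22335 + 356854896) = √356832561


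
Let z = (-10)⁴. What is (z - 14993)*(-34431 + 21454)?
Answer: 64794161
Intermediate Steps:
z = 10000
(z - 14993)*(-34431 + 21454) = (10000 - 14993)*(-34431 + 21454) = -4993*(-12977) = 64794161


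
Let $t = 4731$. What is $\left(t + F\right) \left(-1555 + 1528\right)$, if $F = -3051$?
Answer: $-45360$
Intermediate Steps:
$\left(t + F\right) \left(-1555 + 1528\right) = \left(4731 - 3051\right) \left(-1555 + 1528\right) = 1680 \left(-27\right) = -45360$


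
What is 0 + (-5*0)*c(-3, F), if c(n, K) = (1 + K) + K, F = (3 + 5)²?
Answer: 0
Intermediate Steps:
F = 64 (F = 8² = 64)
c(n, K) = 1 + 2*K
0 + (-5*0)*c(-3, F) = 0 + (-5*0)*(1 + 2*64) = 0 + 0*(1 + 128) = 0 + 0*129 = 0 + 0 = 0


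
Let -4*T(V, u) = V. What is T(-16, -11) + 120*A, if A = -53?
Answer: -6356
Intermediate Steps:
T(V, u) = -V/4
T(-16, -11) + 120*A = -¼*(-16) + 120*(-53) = 4 - 6360 = -6356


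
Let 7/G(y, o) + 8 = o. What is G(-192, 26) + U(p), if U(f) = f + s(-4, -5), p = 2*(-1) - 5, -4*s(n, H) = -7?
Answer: -175/36 ≈ -4.8611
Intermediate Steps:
G(y, o) = 7/(-8 + o)
s(n, H) = 7/4 (s(n, H) = -1/4*(-7) = 7/4)
p = -7 (p = -2 - 5 = -7)
U(f) = 7/4 + f (U(f) = f + 7/4 = 7/4 + f)
G(-192, 26) + U(p) = 7/(-8 + 26) + (7/4 - 7) = 7/18 - 21/4 = -175/36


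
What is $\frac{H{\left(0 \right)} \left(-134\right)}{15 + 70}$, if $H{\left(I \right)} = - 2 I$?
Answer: $0$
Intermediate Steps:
$\frac{H{\left(0 \right)} \left(-134\right)}{15 + 70} = \frac{\left(-2\right) 0 \left(-134\right)}{15 + 70} = \frac{0 \left(-134\right)}{85} = 0 \cdot \frac{1}{85} = 0$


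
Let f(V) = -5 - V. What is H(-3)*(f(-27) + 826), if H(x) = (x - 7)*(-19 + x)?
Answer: 186560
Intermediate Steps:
H(x) = (-19 + x)*(-7 + x) (H(x) = (-7 + x)*(-19 + x) = (-19 + x)*(-7 + x))
H(-3)*(f(-27) + 826) = (133 + (-3)² - 26*(-3))*((-5 - 1*(-27)) + 826) = (133 + 9 + 78)*((-5 + 27) + 826) = 220*(22 + 826) = 220*848 = 186560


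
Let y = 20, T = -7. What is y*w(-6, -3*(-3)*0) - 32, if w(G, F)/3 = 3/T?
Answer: -404/7 ≈ -57.714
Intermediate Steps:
w(G, F) = -9/7 (w(G, F) = 3*(3/(-7)) = 3*(3*(-1/7)) = 3*(-3/7) = -9/7)
y*w(-6, -3*(-3)*0) - 32 = 20*(-9/7) - 32 = -180/7 - 32 = -404/7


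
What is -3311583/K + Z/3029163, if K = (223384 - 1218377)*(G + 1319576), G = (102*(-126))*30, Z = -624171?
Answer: -11373660000151369/55198440589372544 ≈ -0.20605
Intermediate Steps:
G = -385560 (G = -12852*30 = -385560)
K = -929339381888 (K = (223384 - 1218377)*(-385560 + 1319576) = -994993*934016 = -929339381888)
-3311583/K + Z/3029163 = -3311583/(-929339381888) - 624171/3029163 = -3311583*(-1/929339381888) - 624171*1/3029163 = 194799/54667022464 - 208057/1009721 = -11373660000151369/55198440589372544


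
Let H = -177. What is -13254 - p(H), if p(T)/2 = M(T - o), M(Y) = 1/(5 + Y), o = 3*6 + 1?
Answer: -2531512/191 ≈ -13254.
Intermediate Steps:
o = 19 (o = 18 + 1 = 19)
p(T) = 2/(-14 + T) (p(T) = 2/(5 + (T - 1*19)) = 2/(5 + (T - 19)) = 2/(5 + (-19 + T)) = 2/(-14 + T))
-13254 - p(H) = -13254 - 2/(-14 - 177) = -13254 - 2/(-191) = -13254 - 2*(-1)/191 = -13254 - 1*(-2/191) = -13254 + 2/191 = -2531512/191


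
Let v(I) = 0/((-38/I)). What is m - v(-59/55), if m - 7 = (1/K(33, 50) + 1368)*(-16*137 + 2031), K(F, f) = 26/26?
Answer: -220402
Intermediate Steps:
K(F, f) = 1 (K(F, f) = 26*(1/26) = 1)
v(I) = 0 (v(I) = 0*(-I/38) = 0)
m = -220402 (m = 7 + (1/1 + 1368)*(-16*137 + 2031) = 7 + (1 + 1368)*(-2192 + 2031) = 7 + 1369*(-161) = 7 - 220409 = -220402)
m - v(-59/55) = -220402 - 1*0 = -220402 + 0 = -220402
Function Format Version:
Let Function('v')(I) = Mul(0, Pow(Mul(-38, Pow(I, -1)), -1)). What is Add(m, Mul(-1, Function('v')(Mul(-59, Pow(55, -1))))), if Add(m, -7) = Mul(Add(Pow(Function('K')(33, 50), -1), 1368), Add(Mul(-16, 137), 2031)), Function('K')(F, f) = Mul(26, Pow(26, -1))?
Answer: -220402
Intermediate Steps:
Function('K')(F, f) = 1 (Function('K')(F, f) = Mul(26, Rational(1, 26)) = 1)
Function('v')(I) = 0 (Function('v')(I) = Mul(0, Mul(Rational(-1, 38), I)) = 0)
m = -220402 (m = Add(7, Mul(Add(Pow(1, -1), 1368), Add(Mul(-16, 137), 2031))) = Add(7, Mul(Add(1, 1368), Add(-2192, 2031))) = Add(7, Mul(1369, -161)) = Add(7, -220409) = -220402)
Add(m, Mul(-1, Function('v')(Mul(-59, Pow(55, -1))))) = Add(-220402, Mul(-1, 0)) = Add(-220402, 0) = -220402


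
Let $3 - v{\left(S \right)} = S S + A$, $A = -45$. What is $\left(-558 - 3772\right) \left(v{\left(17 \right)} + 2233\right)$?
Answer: $-8625360$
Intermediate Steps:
$v{\left(S \right)} = 48 - S^{2}$ ($v{\left(S \right)} = 3 - \left(S S - 45\right) = 3 - \left(S^{2} - 45\right) = 3 - \left(-45 + S^{2}\right) = 48 - S^{2}$)
$\left(-558 - 3772\right) \left(v{\left(17 \right)} + 2233\right) = \left(-558 - 3772\right) \left(\left(48 - 17^{2}\right) + 2233\right) = - 4330 \left(\left(48 - 289\right) + 2233\right) = - 4330 \left(-241 + 2233\right) = \left(-4330\right) 1992 = -8625360$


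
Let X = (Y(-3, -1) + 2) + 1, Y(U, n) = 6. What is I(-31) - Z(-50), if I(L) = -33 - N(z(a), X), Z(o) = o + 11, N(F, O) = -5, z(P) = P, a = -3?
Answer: 11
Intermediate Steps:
X = 9 (X = (6 + 2) + 1 = 8 + 1 = 9)
Z(o) = 11 + o
I(L) = -28 (I(L) = -33 - 1*(-5) = -33 + 5 = -28)
I(-31) - Z(-50) = -28 - (11 - 50) = -28 - 1*(-39) = -28 + 39 = 11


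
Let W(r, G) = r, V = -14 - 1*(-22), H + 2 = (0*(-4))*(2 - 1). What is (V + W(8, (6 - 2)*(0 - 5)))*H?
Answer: -32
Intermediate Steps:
H = -2 (H = -2 + (0*(-4))*(2 - 1) = -2 + 0*1 = -2 + 0 = -2)
V = 8 (V = -14 + 22 = 8)
(V + W(8, (6 - 2)*(0 - 5)))*H = (8 + 8)*(-2) = 16*(-2) = -32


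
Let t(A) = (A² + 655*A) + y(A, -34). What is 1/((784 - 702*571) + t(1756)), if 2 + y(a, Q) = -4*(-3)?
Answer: 1/3833668 ≈ 2.6085e-7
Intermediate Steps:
y(a, Q) = 10 (y(a, Q) = -2 - 4*(-3) = -2 + 12 = 10)
t(A) = 10 + A² + 655*A (t(A) = (A² + 655*A) + 10 = 10 + A² + 655*A)
1/((784 - 702*571) + t(1756)) = 1/((784 - 702*571) + (10 + 1756² + 655*1756)) = 1/((784 - 400842) + (10 + 3083536 + 1150180)) = 1/(-400058 + 4233726) = 1/3833668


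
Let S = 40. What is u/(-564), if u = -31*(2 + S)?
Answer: 217/94 ≈ 2.3085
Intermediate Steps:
u = -1302 (u = -31*(2 + 40) = -31*42 = -1302)
u/(-564) = -1302/(-564) = -1302*(-1/564) = 217/94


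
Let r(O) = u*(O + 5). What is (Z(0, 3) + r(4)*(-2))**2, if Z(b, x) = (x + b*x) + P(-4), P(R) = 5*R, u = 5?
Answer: 11449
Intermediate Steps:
r(O) = 25 + 5*O (r(O) = 5*(O + 5) = 5*(5 + O) = 25 + 5*O)
Z(b, x) = -20 + x + b*x (Z(b, x) = (x + b*x) + 5*(-4) = (x + b*x) - 20 = -20 + x + b*x)
(Z(0, 3) + r(4)*(-2))**2 = ((-20 + 3 + 0*3) + (25 + 5*4)*(-2))**2 = ((-20 + 3 + 0) + (25 + 20)*(-2))**2 = (-17 + 45*(-2))**2 = (-17 - 90)**2 = (-107)**2 = 11449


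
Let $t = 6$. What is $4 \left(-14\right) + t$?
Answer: $-50$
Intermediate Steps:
$4 \left(-14\right) + t = 4 \left(-14\right) + 6 = -56 + 6 = -50$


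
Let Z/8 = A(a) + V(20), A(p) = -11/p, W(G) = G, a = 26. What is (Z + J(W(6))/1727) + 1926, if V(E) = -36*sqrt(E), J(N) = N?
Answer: 43164716/22451 - 576*sqrt(5) ≈ 634.64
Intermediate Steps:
Z = -44/13 - 576*sqrt(5) (Z = 8*(-11/26 - 72*sqrt(5)) = -44/13 - 576*sqrt(5) ≈ -1291.4)
(Z + J(W(6))/1727) + 1926 = ((-44/13 - 576*sqrt(5)) + 6/1727) + 1926 = (-75910/22451 - 576*sqrt(5)) + 1926 = 43164716/22451 - 576*sqrt(5)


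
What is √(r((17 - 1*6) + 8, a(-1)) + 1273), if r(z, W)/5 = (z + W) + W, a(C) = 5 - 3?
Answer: 2*√347 ≈ 37.256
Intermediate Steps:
a(C) = 2
r(z, W) = 5*z + 10*W (r(z, W) = 5*((z + W) + W) = 5*((W + z) + W) = 5*(z + 2*W) = 5*z + 10*W)
√(r((17 - 1*6) + 8, a(-1)) + 1273) = √((5*((17 - 1*6) + 8) + 10*2) + 1273) = √((5*((17 - 6) + 8) + 20) + 1273) = √((5*(11 + 8) + 20) + 1273) = √((5*19 + 20) + 1273) = √((95 + 20) + 1273) = √(115 + 1273) = √1388 = 2*√347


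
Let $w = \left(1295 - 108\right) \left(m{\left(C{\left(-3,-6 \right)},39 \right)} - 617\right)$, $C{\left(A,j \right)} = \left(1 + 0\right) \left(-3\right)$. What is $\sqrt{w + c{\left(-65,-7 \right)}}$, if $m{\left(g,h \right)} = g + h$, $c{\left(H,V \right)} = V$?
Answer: $i \sqrt{689654} \approx 830.45 i$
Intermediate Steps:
$C{\left(A,j \right)} = -3$ ($C{\left(A,j \right)} = 1 \left(-3\right) = -3$)
$w = -689647$ ($w = \left(1295 - 108\right) \left(\left(-3 + 39\right) - 617\right) = 1187 \left(36 - 617\right) = 1187 \left(-581\right) = -689647$)
$\sqrt{w + c{\left(-65,-7 \right)}} = \sqrt{-689647 - 7} = \sqrt{-689654} = i \sqrt{689654}$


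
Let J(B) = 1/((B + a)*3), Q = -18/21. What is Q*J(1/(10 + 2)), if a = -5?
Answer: 24/413 ≈ 0.058111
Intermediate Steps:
Q = -6/7 (Q = -18*1/21 = -6/7 ≈ -0.85714)
J(B) = 1/(-15 + 3*B) (J(B) = 1/((B - 5)*3) = 1/((-5 + B)*3) = 1/(-15 + 3*B))
Q*J(1/(10 + 2)) = -2/(7*(-5 + 1/(10 + 2))) = -2/(7*(-5 + 1/12)) = -2/(7*(-59/12)) = -2*(-12)/(7*59) = -6/7*(-4/59) = 24/413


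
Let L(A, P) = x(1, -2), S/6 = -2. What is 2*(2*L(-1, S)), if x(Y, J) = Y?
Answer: 4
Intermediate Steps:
S = -12 (S = 6*(-2) = -12)
L(A, P) = 1
2*(2*L(-1, S)) = 2*(2*1) = 2*2 = 4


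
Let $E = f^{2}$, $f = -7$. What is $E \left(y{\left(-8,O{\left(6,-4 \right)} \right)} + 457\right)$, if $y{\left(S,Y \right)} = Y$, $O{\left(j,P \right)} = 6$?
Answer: $22687$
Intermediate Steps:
$E = 49$ ($E = \left(-7\right)^{2} = 49$)
$E \left(y{\left(-8,O{\left(6,-4 \right)} \right)} + 457\right) = 49 \left(6 + 457\right) = 49 \cdot 463 = 22687$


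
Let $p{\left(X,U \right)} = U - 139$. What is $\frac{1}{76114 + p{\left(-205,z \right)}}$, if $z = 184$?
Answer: $\frac{1}{76159} \approx 1.313 \cdot 10^{-5}$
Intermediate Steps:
$p{\left(X,U \right)} = -139 + U$
$\frac{1}{76114 + p{\left(-205,z \right)}} = \frac{1}{76114 + \left(-139 + 184\right)} = \frac{1}{76114 + 45} = \frac{1}{76159}$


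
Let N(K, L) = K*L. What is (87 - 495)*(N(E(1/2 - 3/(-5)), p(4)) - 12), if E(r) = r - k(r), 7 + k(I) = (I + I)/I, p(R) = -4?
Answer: 74256/5 ≈ 14851.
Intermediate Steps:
k(I) = -5 (k(I) = -7 + (I + I)/I = -7 + (2*I)/I = -7 + 2 = -5)
E(r) = 5 + r (E(r) = r - 1*(-5) = r + 5 = 5 + r)
(87 - 495)*(N(E(1/2 - 3/(-5)), p(4)) - 12) = (87 - 495)*((5 + (1/2 - 3/(-5)))*(-4) - 12) = -408*((5 + (1*(½) - 3*(-⅕)))*(-4) - 12) = -408*((5 + (½ + ⅗))*(-4) - 12) = -408*((5 + 11/10)*(-4) - 12) = -408*((61/10)*(-4) - 12) = -408*(-122/5 - 12) = -408*(-182/5) = 74256/5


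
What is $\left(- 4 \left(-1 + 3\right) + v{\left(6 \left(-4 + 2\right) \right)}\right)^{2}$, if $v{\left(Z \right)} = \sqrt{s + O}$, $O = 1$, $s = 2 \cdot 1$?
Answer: $\left(8 - \sqrt{3}\right)^{2} \approx 39.287$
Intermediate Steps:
$s = 2$
$v{\left(Z \right)} = \sqrt{3}$ ($v{\left(Z \right)} = \sqrt{2 + 1} = \sqrt{3}$)
$\left(- 4 \left(-1 + 3\right) + v{\left(6 \left(-4 + 2\right) \right)}\right)^{2} = \left(- 4 \left(-1 + 3\right) + \sqrt{3}\right)^{2} = \left(\left(-4\right) 2 + \sqrt{3}\right)^{2} = \left(-8 + \sqrt{3}\right)^{2}$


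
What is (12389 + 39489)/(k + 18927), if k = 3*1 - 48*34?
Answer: 25939/8649 ≈ 2.9991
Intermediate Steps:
k = -1629 (k = 3 - 1632 = -1629)
(12389 + 39489)/(k + 18927) = (12389 + 39489)/(-1629 + 18927) = 51878/17298 = 51878*(1/17298) = 25939/8649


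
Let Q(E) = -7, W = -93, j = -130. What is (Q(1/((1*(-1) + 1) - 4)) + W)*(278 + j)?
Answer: -14800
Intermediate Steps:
(Q(1/((1*(-1) + 1) - 4)) + W)*(278 + j) = (-7 - 93)*(278 - 130) = -100*148 = -14800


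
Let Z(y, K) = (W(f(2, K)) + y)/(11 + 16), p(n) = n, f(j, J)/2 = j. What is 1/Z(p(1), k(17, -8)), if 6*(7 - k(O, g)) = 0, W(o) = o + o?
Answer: 3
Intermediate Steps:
f(j, J) = 2*j
W(o) = 2*o
k(O, g) = 7 (k(O, g) = 7 - 1/6*0 = 7 + 0 = 7)
Z(y, K) = 8/27 + y/27 (Z(y, K) = (2*(2*2) + y)/(11 + 16) = (2*4 + y)/27 = (8 + y)*(1/27) = 8/27 + y/27)
1/Z(p(1), k(17, -8)) = 1/(8/27 + (1/27)*1) = 1/(8/27 + 1/27) = 1/(1/3) = 3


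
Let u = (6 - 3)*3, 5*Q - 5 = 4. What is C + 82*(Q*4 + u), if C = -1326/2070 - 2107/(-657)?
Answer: 100561168/75555 ≈ 1331.0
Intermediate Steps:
Q = 9/5 (Q = 1 + (⅕)*4 = 1 + ⅘ = 9/5 ≈ 1.8000)
u = 9 (u = 3*3 = 9)
C = 193906/75555 (C = -1326*1/2070 - 2107*(-1/657) = -221/345 + 2107/657 = 193906/75555 ≈ 2.5664)
C + 82*(Q*4 + u) = 193906/75555 + 82*((9/5)*4 + 9) = 193906/75555 + 82*(36/5 + 9) = 193906/75555 + 82*(81/5) = 193906/75555 + 6642/5 = 100561168/75555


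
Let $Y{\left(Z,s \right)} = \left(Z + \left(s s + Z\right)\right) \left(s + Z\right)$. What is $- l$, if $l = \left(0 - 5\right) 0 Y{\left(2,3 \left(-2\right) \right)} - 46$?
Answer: $46$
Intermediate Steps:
$Y{\left(Z,s \right)} = \left(Z + s\right) \left(s^{2} + 2 Z\right)$ ($Y{\left(Z,s \right)} = \left(Z + \left(s^{2} + Z\right)\right) \left(Z + s\right) = \left(Z + \left(Z + s^{2}\right)\right) \left(Z + s\right) = \left(s^{2} + 2 Z\right) \left(Z + s\right) = \left(Z + s\right) \left(s^{2} + 2 Z\right)$)
$l = -46$ ($l = \left(0 - 5\right) 0 \left(\left(3 \left(-2\right)\right)^{3} + 2 \cdot 2^{2} + 2 \left(3 \left(-2\right)\right)^{2} + 2 \cdot 2 \cdot 3 \left(-2\right)\right) - 46 = \left(-5\right) 0 \left(\left(-6\right)^{3} + 2 \cdot 4 + 2 \left(-6\right)^{2} + 2 \cdot 2 \left(-6\right)\right) - 46 = 0 \left(-216 + 8 + 2 \cdot 36 - 24\right) - 46 = 0 \left(-216 + 8 + 72 - 24\right) - 46 = 0 \left(-160\right) - 46 = 0 - 46 = -46$)
$- l = \left(-1\right) \left(-46\right) = 46$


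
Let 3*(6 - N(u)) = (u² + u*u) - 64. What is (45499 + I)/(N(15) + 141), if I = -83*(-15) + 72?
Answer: 12768/5 ≈ 2553.6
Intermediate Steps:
I = 1317 (I = 1245 + 72 = 1317)
N(u) = 82/3 - 2*u²/3 (N(u) = 6 - ((u² + u*u) - 64)/3 = 6 - ((u² + u²) - 64)/3 = 6 - (2*u² - 64)/3 = 6 - (-64 + 2*u²)/3 = 6 + (64/3 - 2*u²/3) = 82/3 - 2*u²/3)
(45499 + I)/(N(15) + 141) = (45499 + 1317)/((82/3 - ⅔*15²) + 141) = 46816/((82/3 - ⅔*225) + 141) = 46816/((82/3 - 150) + 141) = 46816/(-368/3 + 141) = 46816/(55/3) = 46816*(3/55) = 12768/5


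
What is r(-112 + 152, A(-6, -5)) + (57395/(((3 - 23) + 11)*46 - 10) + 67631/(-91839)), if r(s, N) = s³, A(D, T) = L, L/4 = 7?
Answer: 2486843329051/38939736 ≈ 63864.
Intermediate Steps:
L = 28 (L = 4*7 = 28)
A(D, T) = 28
r(-112 + 152, A(-6, -5)) + (57395/(((3 - 23) + 11)*46 - 10) + 67631/(-91839)) = (-112 + 152)³ + (57395/(((3 - 23) + 11)*46 - 10) + 67631/(-91839)) = 40³ + (57395/((-20 + 11)*46 - 10) + 67631*(-1/91839)) = 64000 + (57395/(-9*46 - 10) - 67631/91839) = 64000 + (57395/(-414 - 10) - 67631/91839) = 64000 + (57395/(-424) - 67631/91839) = 64000 + (57395*(-1/424) - 67631/91839) = 64000 + (-57395/424 - 67631/91839) = 64000 - 5299774949/38939736 = 2486843329051/38939736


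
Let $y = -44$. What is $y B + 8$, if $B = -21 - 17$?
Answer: $1680$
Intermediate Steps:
$B = -38$ ($B = -21 - 17 = -38$)
$y B + 8 = \left(-44\right) \left(-38\right) + 8 = 1672 + 8 = 1680$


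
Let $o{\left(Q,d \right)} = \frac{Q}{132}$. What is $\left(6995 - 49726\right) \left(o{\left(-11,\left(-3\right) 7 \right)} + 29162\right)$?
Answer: $- \frac{14953414333}{12} \approx -1.2461 \cdot 10^{9}$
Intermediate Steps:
$o{\left(Q,d \right)} = \frac{Q}{132}$ ($o{\left(Q,d \right)} = Q \frac{1}{132} = \frac{Q}{132}$)
$\left(6995 - 49726\right) \left(o{\left(-11,\left(-3\right) 7 \right)} + 29162\right) = \left(6995 - 49726\right) \left(\frac{1}{132} \left(-11\right) + 29162\right) = - 42731 \left(- \frac{1}{12} + 29162\right) = \left(-42731\right) \frac{349943}{12} = - \frac{14953414333}{12}$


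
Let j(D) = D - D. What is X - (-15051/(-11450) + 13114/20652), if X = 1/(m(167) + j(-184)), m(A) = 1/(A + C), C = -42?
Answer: 3637148306/29558175 ≈ 123.05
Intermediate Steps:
j(D) = 0
m(A) = 1/(-42 + A) (m(A) = 1/(A - 42) = 1/(-42 + A))
X = 125 (X = 1/(1/(-42 + 167) + 0) = 1/(1/125 + 0) = 1/(1/125) = 125)
X - (-15051/(-11450) + 13114/20652) = 125 - (-15051/(-11450) + 13114/20652) = 125 - (-15051*(-1/11450) + 13114*(1/20652)) = 125 - (15051/11450 + 6557/10326) = 125 - 1*57623569/29558175 = 125 - 57623569/29558175 = 3637148306/29558175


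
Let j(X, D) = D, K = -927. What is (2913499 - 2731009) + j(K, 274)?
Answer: 182764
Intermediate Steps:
(2913499 - 2731009) + j(K, 274) = (2913499 - 2731009) + 274 = 182490 + 274 = 182764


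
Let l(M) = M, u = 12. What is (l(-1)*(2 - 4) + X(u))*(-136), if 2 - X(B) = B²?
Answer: 19040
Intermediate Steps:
X(B) = 2 - B²
(l(-1)*(2 - 4) + X(u))*(-136) = (-(2 - 4) + (2 - 1*12²))*(-136) = (-1*(-2) + (2 - 1*144))*(-136) = (2 + (2 - 144))*(-136) = (2 - 142)*(-136) = -140*(-136) = 19040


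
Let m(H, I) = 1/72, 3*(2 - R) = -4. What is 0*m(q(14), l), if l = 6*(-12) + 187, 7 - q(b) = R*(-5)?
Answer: 0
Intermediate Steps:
R = 10/3 (R = 2 - ⅓*(-4) = 2 + 4/3 = 10/3 ≈ 3.3333)
q(b) = 71/3 (q(b) = 7 - 10*(-5)/3 = 7 - 1*(-50/3) = 7 + 50/3 = 71/3)
l = 115 (l = -72 + 187 = 115)
m(H, I) = 1/72
0*m(q(14), l) = 0*(1/72) = 0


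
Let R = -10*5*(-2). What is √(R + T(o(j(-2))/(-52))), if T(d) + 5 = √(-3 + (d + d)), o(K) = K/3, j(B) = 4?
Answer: √(144495 + 39*I*√4641)/39 ≈ 9.7472 + 0.089605*I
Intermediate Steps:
o(K) = K/3 (o(K) = K*(⅓) = K/3)
R = 100 (R = -50*(-2) = 100)
T(d) = -5 + √(-3 + 2*d) (T(d) = -5 + √(-3 + (d + d)) = -5 + √(-3 + 2*d))
√(R + T(o(j(-2))/(-52))) = √(100 + (-5 + √(-3 + 2*(((⅓)*4)/(-52))))) = √(100 + (-5 + √(-3 + 2*((4/3)*(-1/52))))) = √(100 + (-5 + √(-3 + 2*(-1/39)))) = √(100 + (-5 + √(-3 - 2/39))) = √(100 + (-5 + √(-119/39))) = √(100 + (-5 + I*√4641/39)) = √(95 + I*√4641/39)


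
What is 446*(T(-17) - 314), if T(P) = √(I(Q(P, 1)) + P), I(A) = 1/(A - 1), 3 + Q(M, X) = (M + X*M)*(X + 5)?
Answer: -140044 + 669*I*√5109/26 ≈ -1.4004e+5 + 1839.2*I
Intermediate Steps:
Q(M, X) = -3 + (5 + X)*(M + M*X) (Q(M, X) = -3 + (M + X*M)*(X + 5) = -3 + (M + M*X)*(5 + X) = -3 + (5 + X)*(M + M*X))
I(A) = 1/(-1 + A)
T(P) = √(P + 1/(-4 + 12*P)) (T(P) = √(1/(-1 + (-3 + 5*P + P*1² + 6*P*1)) + P) = √(1/(-1 + (-3 + 5*P + P*1 + 6*P)) + P) = √(1/(-1 + (-3 + 5*P + P + 6*P)) + P) = √(1/(-1 + (-3 + 12*P)) + P) = √(1/(-4 + 12*P) + P) = √(P + 1/(-4 + 12*P)))
446*(T(-17) - 314) = 446*(√((1 + 4*(-17)*(-1 + 3*(-17)))/(-1 + 3*(-17)))/2 - 314) = 446*(√((1 + 4*(-17)*(-1 - 51))/(-1 - 51))/2 - 314) = 446*(√((1 + 4*(-17)*(-52))/(-52))/2 - 314) = 446*(√(-(1 + 3536)/52)/2 - 314) = 446*(√(-1/52*3537)/2 - 314) = 446*(√(-3537/52)/2 - 314) = 446*((3*I*√5109/26)/2 - 314) = 446*(3*I*√5109/52 - 314) = 446*(-314 + 3*I*√5109/52) = -140044 + 669*I*√5109/26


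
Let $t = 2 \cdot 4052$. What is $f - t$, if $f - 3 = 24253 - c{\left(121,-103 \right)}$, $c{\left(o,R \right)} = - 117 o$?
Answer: $30309$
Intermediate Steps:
$f = 38413$ ($f = 3 + \left(24253 - \left(-117\right) 121\right) = 3 + \left(24253 - -14157\right) = 3 + \left(24253 + 14157\right) = 3 + 38410 = 38413$)
$t = 8104$
$f - t = 38413 - 8104 = 30309$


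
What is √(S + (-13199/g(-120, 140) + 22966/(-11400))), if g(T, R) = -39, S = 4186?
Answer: √27590840329/2470 ≈ 67.249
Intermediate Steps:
√(S + (-13199/g(-120, 140) + 22966/(-11400))) = √(4186 + (-13199/(-39) + 22966/(-11400))) = √(4186 + (-13199*(-1/39) + 22966*(-1/11400))) = √(4186 + (13199/39 - 11483/5700)) = √(4186 + 8309607/24700) = √(111703807/24700) = √27590840329/2470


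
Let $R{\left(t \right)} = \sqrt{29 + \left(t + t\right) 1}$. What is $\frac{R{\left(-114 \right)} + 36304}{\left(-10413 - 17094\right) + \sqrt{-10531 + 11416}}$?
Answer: $- \frac{36304 + i \sqrt{199}}{27507 - \sqrt{885}} \approx -1.3212 - 0.0005134 i$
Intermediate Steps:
$R{\left(t \right)} = \sqrt{29 + 2 t}$ ($R{\left(t \right)} = \sqrt{29 + 2 t 1} = \sqrt{29 + 2 t}$)
$\frac{R{\left(-114 \right)} + 36304}{\left(-10413 - 17094\right) + \sqrt{-10531 + 11416}} = \frac{\sqrt{29 + 2 \left(-114\right)} + 36304}{\left(-10413 - 17094\right) + \sqrt{-10531 + 11416}} = \frac{\sqrt{29 - 228} + 36304}{\left(-10413 - 17094\right) + \sqrt{885}} = \frac{\sqrt{-199} + 36304}{-27507 + \sqrt{885}} = \frac{i \sqrt{199} + 36304}{-27507 + \sqrt{885}} = \frac{36304 + i \sqrt{199}}{-27507 + \sqrt{885}}$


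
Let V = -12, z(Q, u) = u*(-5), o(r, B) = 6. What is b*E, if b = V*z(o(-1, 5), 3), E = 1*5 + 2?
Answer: 1260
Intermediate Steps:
z(Q, u) = -5*u
E = 7 (E = 5 + 2 = 7)
b = 180 (b = -(-60)*3 = -12*(-15) = 180)
b*E = 180*7 = 1260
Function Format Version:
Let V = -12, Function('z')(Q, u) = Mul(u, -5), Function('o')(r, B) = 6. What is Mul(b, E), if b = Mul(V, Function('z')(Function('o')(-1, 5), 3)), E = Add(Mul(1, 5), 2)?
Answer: 1260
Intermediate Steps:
Function('z')(Q, u) = Mul(-5, u)
E = 7 (E = Add(5, 2) = 7)
b = 180 (b = Mul(-12, Mul(-5, 3)) = Mul(-12, -15) = 180)
Mul(b, E) = Mul(180, 7) = 1260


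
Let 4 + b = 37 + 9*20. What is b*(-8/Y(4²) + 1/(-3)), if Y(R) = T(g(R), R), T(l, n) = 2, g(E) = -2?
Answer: -923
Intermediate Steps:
b = 213 (b = -4 + (37 + 9*20) = -4 + (37 + 180) = -4 + 217 = 213)
Y(R) = 2
b*(-8/Y(4²) + 1/(-3)) = 213*(-8/2 + 1/(-3)) = 213*(-8*½ + 1*(-⅓)) = 213*(-4 - ⅓) = 213*(-13/3) = -923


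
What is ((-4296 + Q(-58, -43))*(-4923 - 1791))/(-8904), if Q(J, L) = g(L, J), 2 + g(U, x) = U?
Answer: -4857579/1484 ≈ -3273.3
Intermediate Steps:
g(U, x) = -2 + U
Q(J, L) = -2 + L
((-4296 + Q(-58, -43))*(-4923 - 1791))/(-8904) = ((-4296 + (-2 - 43))*(-4923 - 1791))/(-8904) = ((-4296 - 45)*(-6714))*(-1/8904) = -4341*(-6714)*(-1/8904) = 29145474*(-1/8904) = -4857579/1484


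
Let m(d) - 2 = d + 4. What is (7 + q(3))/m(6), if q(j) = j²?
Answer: 4/3 ≈ 1.3333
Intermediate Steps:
m(d) = 6 + d (m(d) = 2 + (d + 4) = 2 + (4 + d) = 6 + d)
(7 + q(3))/m(6) = (7 + 3²)/(6 + 6) = (7 + 9)/12 = 16*(1/12) = 4/3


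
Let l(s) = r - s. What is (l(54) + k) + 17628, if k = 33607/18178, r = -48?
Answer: 318621235/18178 ≈ 17528.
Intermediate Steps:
l(s) = -48 - s
k = 33607/18178 (k = 33607*(1/18178) = 33607/18178 ≈ 1.8488)
(l(54) + k) + 17628 = ((-48 - 1*54) + 33607/18178) + 17628 = ((-48 - 54) + 33607/18178) + 17628 = (-102 + 33607/18178) + 17628 = -1820549/18178 + 17628 = 318621235/18178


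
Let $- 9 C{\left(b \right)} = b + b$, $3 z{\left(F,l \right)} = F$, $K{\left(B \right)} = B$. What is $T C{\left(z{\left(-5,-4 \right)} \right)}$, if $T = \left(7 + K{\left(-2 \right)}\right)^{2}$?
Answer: $\frac{250}{27} \approx 9.2593$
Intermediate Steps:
$z{\left(F,l \right)} = \frac{F}{3}$
$C{\left(b \right)} = - \frac{2 b}{9}$ ($C{\left(b \right)} = - \frac{b + b}{9} = - \frac{2 b}{9}$)
$T = 25$ ($T = \left(7 - 2\right)^{2} = 5^{2} = 25$)
$T C{\left(z{\left(-5,-4 \right)} \right)} = 25 \left(- \frac{2 \cdot \frac{1}{3} \left(-5\right)}{9}\right) = 25 \left(\left(- \frac{2}{9}\right) \left(- \frac{5}{3}\right)\right) = 25 \cdot \frac{10}{27} = \frac{250}{27}$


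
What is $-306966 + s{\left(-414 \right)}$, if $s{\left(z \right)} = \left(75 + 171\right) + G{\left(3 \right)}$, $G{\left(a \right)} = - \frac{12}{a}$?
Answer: $-306724$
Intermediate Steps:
$s{\left(z \right)} = 242$ ($s{\left(z \right)} = \left(75 + 171\right) - \frac{12}{3} = 246 - 4 = 242$)
$-306966 + s{\left(-414 \right)} = -306966 + 242 = -306724$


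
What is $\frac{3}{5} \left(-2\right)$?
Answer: $- \frac{6}{5} \approx -1.2$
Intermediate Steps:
$\frac{3}{5} \left(-2\right) = - \frac{6}{5}$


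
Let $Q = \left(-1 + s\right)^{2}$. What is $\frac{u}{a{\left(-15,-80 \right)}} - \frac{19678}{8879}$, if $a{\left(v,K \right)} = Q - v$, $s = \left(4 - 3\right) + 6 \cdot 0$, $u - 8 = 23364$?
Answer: $\frac{207224818}{133185} \approx 1555.9$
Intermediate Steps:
$u = 23372$ ($u = 8 + 23364 = 23372$)
$s = 1$ ($s = 1 + 0 = 1$)
$Q = 0$ ($Q = \left(-1 + 1\right)^{2} = 0^{2} = 0$)
$a{\left(v,K \right)} = - v$ ($a{\left(v,K \right)} = 0 - v = - v$)
$\frac{u}{a{\left(-15,-80 \right)}} - \frac{19678}{8879} = \frac{23372}{\left(-1\right) \left(-15\right)} - \frac{19678}{8879} = \frac{23372}{15} - \frac{19678}{8879} = \frac{207224818}{133185}$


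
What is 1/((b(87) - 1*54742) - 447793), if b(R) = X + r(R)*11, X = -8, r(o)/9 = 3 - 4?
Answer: -1/502642 ≈ -1.9895e-6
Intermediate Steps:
r(o) = -9 (r(o) = 9*(3 - 4) = 9*(-1) = -9)
b(R) = -107 (b(R) = -8 - 9*11 = -8 - 99 = -107)
1/((b(87) - 1*54742) - 447793) = 1/((-107 - 1*54742) - 447793) = 1/((-107 - 54742) - 447793) = 1/(-54849 - 447793) = 1/(-502642) = -1/502642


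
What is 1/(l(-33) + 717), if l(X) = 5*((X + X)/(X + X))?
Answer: 1/722 ≈ 0.0013850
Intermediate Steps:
l(X) = 5 (l(X) = 5*((2*X)/((2*X))) = 5*((2*X)*(1/(2*X))) = 5*1 = 5)
1/(l(-33) + 717) = 1/(5 + 717) = 1/722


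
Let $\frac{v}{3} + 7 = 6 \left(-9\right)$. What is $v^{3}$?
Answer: $-6128487$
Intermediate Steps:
$v = -183$ ($v = -21 + 3 \cdot 6 \left(-9\right) = -21 + 3 \left(-54\right) = -21 - 162 = -183$)
$v^{3} = \left(-183\right)^{3} = -6128487$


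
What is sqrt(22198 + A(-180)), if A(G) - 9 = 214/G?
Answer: sqrt(19985230)/30 ≈ 149.02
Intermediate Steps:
A(G) = 9 + 214/G
sqrt(22198 + A(-180)) = sqrt(22198 + (9 + 214/(-180))) = sqrt(22198 + (9 + 214*(-1/180))) = sqrt(22198 + (9 - 107/90)) = sqrt(22198 + 703/90) = sqrt(1998523/90) = sqrt(19985230)/30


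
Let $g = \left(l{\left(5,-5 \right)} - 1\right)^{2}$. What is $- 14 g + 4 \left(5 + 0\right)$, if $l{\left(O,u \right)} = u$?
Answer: $-484$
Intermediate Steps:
$g = 36$ ($g = \left(-5 - 1\right)^{2} = \left(-6\right)^{2} = 36$)
$- 14 g + 4 \left(5 + 0\right) = \left(-14\right) 36 + 4 \left(5 + 0\right) = -504 + 4 \cdot 5 = -504 + 20 = -484$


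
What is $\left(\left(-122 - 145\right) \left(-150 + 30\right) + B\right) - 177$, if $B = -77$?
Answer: $31786$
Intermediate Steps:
$\left(\left(-122 - 145\right) \left(-150 + 30\right) + B\right) - 177 = \left(\left(-122 - 145\right) \left(-150 + 30\right) - 77\right) - 177 = \left(\left(-267\right) \left(-120\right) - 77\right) - 177 = \left(32040 - 77\right) - 177 = 31963 - 177 = 31786$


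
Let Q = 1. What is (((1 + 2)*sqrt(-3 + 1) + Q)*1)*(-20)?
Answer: -20 - 60*I*sqrt(2) ≈ -20.0 - 84.853*I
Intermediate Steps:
(((1 + 2)*sqrt(-3 + 1) + Q)*1)*(-20) = (((1 + 2)*sqrt(-3 + 1) + 1)*1)*(-20) = ((3*sqrt(-2) + 1)*1)*(-20) = ((3*(I*sqrt(2)) + 1)*1)*(-20) = ((3*I*sqrt(2) + 1)*1)*(-20) = ((1 + 3*I*sqrt(2))*1)*(-20) = (1 + 3*I*sqrt(2))*(-20) = -20 - 60*I*sqrt(2)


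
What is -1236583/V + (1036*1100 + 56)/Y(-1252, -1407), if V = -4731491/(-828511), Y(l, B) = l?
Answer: -322023647433543/1480956683 ≈ -2.1744e+5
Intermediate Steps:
V = 4731491/828511 (V = -4731491*(-1/828511) = 4731491/828511 ≈ 5.7108)
-1236583/V + (1036*1100 + 56)/Y(-1252, -1407) = -1236583/4731491/828511 + (1036*1100 + 56)/(-1252) = -1236583*828511/4731491 + (1139600 + 56)*(-1/1252) = -1024522617913/4731491 + 1139656*(-1/1252) = -1024522617913/4731491 - 284914/313 = -322023647433543/1480956683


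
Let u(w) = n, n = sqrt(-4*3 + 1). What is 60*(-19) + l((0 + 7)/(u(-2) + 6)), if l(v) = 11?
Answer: -1129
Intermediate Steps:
n = I*sqrt(11) (n = sqrt(-12 + 1) = sqrt(-11) = I*sqrt(11) ≈ 3.3166*I)
u(w) = I*sqrt(11)
60*(-19) + l((0 + 7)/(u(-2) + 6)) = 60*(-19) + 11 = -1140 + 11 = -1129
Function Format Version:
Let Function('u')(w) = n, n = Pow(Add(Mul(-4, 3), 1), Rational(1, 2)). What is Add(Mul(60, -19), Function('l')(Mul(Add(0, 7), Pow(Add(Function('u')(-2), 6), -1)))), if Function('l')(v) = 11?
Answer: -1129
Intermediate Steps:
n = Mul(I, Pow(11, Rational(1, 2))) (n = Pow(Add(-12, 1), Rational(1, 2)) = Pow(-11, Rational(1, 2)) = Mul(I, Pow(11, Rational(1, 2))) ≈ Mul(3.3166, I))
Function('u')(w) = Mul(I, Pow(11, Rational(1, 2)))
Add(Mul(60, -19), Function('l')(Mul(Add(0, 7), Pow(Add(Function('u')(-2), 6), -1)))) = Add(Mul(60, -19), 11) = Add(-1140, 11) = -1129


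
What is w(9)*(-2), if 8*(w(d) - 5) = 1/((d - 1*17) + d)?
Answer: -41/4 ≈ -10.250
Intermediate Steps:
w(d) = 5 + 1/(8*(-17 + 2*d)) (w(d) = 5 + 1/(8*((d - 1*17) + d)) = 5 + 1/(8*((d - 17) + d)) = 5 + 1/(8*((-17 + d) + d)) = 5 + 1/(8*(-17 + 2*d)))
w(9)*(-2) = ((-679 + 80*9)/(8*(-17 + 2*9)))*(-2) = ((-679 + 720)/(8*(-17 + 18)))*(-2) = ((1/8)*41/1)*(-2) = ((1/8)*1*41)*(-2) = (41/8)*(-2) = -41/4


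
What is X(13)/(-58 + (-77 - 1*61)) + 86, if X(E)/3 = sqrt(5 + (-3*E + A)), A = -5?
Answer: 86 - 3*I*sqrt(39)/196 ≈ 86.0 - 0.095587*I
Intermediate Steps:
X(E) = 3*sqrt(3)*sqrt(-E) (X(E) = 3*sqrt(5 + (-3*E - 5)) = 3*sqrt(5 + (-5 - 3*E)) = 3*sqrt(-3*E) = 3*(sqrt(3)*sqrt(-E)) = 3*sqrt(3)*sqrt(-E))
X(13)/(-58 + (-77 - 1*61)) + 86 = (3*sqrt(3)*sqrt(-1*13))/(-58 + (-77 - 1*61)) + 86 = (3*sqrt(3)*sqrt(-13))/(-58 + (-77 - 61)) + 86 = (3*sqrt(3)*(I*sqrt(13)))/(-58 - 138) + 86 = (3*I*sqrt(39))/(-196) + 86 = (3*I*sqrt(39))*(-1/196) + 86 = -3*I*sqrt(39)/196 + 86 = 86 - 3*I*sqrt(39)/196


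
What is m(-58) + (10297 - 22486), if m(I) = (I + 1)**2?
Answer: -8940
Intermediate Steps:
m(I) = (1 + I)**2
m(-58) + (10297 - 22486) = (1 - 58)**2 + (10297 - 22486) = (-57)**2 - 12189 = 3249 - 12189 = -8940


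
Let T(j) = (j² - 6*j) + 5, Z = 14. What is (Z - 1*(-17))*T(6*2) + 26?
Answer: 2413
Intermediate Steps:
T(j) = 5 + j² - 6*j
(Z - 1*(-17))*T(6*2) + 26 = (14 - 1*(-17))*(5 + (6*2)² - 36*2) + 26 = (14 + 17)*(5 + 12² - 6*12) + 26 = 31*(5 + 144 - 72) + 26 = 31*77 + 26 = 2387 + 26 = 2413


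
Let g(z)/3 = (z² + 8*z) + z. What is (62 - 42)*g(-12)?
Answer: 2160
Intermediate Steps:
g(z) = 3*z² + 27*z (g(z) = 3*((z² + 8*z) + z) = 3*(z² + 9*z) = 3*z² + 27*z)
(62 - 42)*g(-12) = (62 - 42)*(3*(-12)*(9 - 12)) = 20*(3*(-12)*(-3)) = 20*108 = 2160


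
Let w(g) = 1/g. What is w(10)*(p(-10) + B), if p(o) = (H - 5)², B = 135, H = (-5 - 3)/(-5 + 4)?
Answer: 72/5 ≈ 14.400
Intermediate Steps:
H = 8 (H = -8/(-1) = -8*(-1) = 8)
w(g) = 1/g
p(o) = 9 (p(o) = (8 - 5)² = 3² = 9)
w(10)*(p(-10) + B) = (9 + 135)/10 = (⅒)*144 = 72/5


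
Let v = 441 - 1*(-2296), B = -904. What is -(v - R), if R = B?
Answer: -3641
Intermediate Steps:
R = -904
v = 2737 (v = 441 + 2296 = 2737)
-(v - R) = -(2737 - 1*(-904)) = -(2737 + 904) = -1*3641 = -3641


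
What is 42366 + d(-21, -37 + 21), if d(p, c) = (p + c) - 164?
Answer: 42165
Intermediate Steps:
d(p, c) = -164 + c + p (d(p, c) = (c + p) - 164 = -164 + c + p)
42366 + d(-21, -37 + 21) = 42366 + (-164 + (-37 + 21) - 21) = 42366 + (-164 - 16 - 21) = 42366 - 201 = 42165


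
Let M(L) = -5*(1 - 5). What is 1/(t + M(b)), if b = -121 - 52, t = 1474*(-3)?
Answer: -1/4402 ≈ -0.00022717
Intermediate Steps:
t = -4422
b = -173
M(L) = 20 (M(L) = -5*(-4) = 20)
1/(t + M(b)) = 1/(-4422 + 20) = 1/(-4402) = -1/4402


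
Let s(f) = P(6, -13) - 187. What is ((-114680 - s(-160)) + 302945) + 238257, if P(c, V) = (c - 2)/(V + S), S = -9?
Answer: 4693801/11 ≈ 4.2671e+5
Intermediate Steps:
P(c, V) = (-2 + c)/(-9 + V) (P(c, V) = (c - 2)/(V - 9) = (-2 + c)/(-9 + V))
s(f) = -2059/11 (s(f) = (-2 + 6)/(-9 - 13) - 187 = 4/(-22) - 187 = -1/22*4 - 187 = -2/11 - 187 = -2059/11)
((-114680 - s(-160)) + 302945) + 238257 = ((-114680 - 1*(-2059/11)) + 302945) + 238257 = ((-114680 + 2059/11) + 302945) + 238257 = (-1259421/11 + 302945) + 238257 = 2072974/11 + 238257 = 4693801/11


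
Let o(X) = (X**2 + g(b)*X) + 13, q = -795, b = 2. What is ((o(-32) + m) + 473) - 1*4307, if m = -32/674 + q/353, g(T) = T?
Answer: -340620984/118961 ≈ -2863.3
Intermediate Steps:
o(X) = 13 + X**2 + 2*X (o(X) = (X**2 + 2*X) + 13 = 13 + X**2 + 2*X)
m = -273563/118961 (m = -32/674 - 795/353 = -32*1/674 - 795*1/353 = -16/337 - 795/353 = -273563/118961 ≈ -2.2996)
((o(-32) + m) + 473) - 1*4307 = (((13 + (-32)**2 + 2*(-32)) - 273563/118961) + 473) - 1*4307 = (((13 + 1024 - 64) - 273563/118961) + 473) - 4307 = ((973 - 273563/118961) + 473) - 4307 = (115475490/118961 + 473) - 4307 = 171744043/118961 - 4307 = -340620984/118961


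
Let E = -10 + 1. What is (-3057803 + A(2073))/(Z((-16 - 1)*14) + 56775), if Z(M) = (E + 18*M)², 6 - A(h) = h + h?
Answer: -3061943/18486624 ≈ -0.16563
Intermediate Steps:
E = -9
A(h) = 6 - 2*h (A(h) = 6 - (h + h) = 6 - 2*h)
Z(M) = (-9 + 18*M)²
(-3057803 + A(2073))/(Z((-16 - 1)*14) + 56775) = (-3057803 + (6 - 2*2073))/(81*(-1 + 2*((-16 - 1)*14))² + 56775) = (-3057803 + (6 - 4146))/(81*(-1 + 2*(-17*14))² + 56775) = (-3057803 - 4140)/(81*(-1 + 2*(-238))² + 56775) = -3061943/(81*(-1 - 476)² + 56775) = -3061943/(81*(-477)² + 56775) = -3061943/(81*227529 + 56775) = -3061943/(18429849 + 56775) = -3061943/18486624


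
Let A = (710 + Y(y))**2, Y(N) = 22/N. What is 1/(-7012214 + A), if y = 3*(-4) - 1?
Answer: -169/1100276902 ≈ -1.5360e-7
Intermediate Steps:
y = -13 (y = -12 - 1 = -13)
A = 84787264/169 (A = (710 + 22/(-13))**2 = (710 + 22*(-1/13))**2 = (710 - 22/13)**2 = (9208/13)**2 = 84787264/169 ≈ 5.0170e+5)
1/(-7012214 + A) = 1/(-7012214 + 84787264/169) = 1/(-1100276902/169) = -169/1100276902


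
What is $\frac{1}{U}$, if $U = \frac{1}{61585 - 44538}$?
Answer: $17047$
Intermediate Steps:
$U = \frac{1}{17047} \approx 5.8661 \cdot 10^{-5}$
$\frac{1}{U} = \frac{1}{\frac{1}{17047}} = 17047$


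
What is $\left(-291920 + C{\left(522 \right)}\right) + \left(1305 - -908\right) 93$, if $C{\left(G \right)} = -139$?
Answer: $-86250$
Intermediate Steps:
$\left(-291920 + C{\left(522 \right)}\right) + \left(1305 - -908\right) 93 = \left(-291920 - 139\right) + \left(1305 - -908\right) 93 = -292059 + \left(1305 + 908\right) 93 = -292059 + 2213 \cdot 93 = -292059 + 205809 = -86250$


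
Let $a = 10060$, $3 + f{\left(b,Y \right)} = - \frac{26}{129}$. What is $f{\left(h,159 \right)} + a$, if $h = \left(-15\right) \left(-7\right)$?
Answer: $\frac{1297327}{129} \approx 10057.0$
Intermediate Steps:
$h = 105$
$f{\left(b,Y \right)} = - \frac{413}{129}$ ($f{\left(b,Y \right)} = -3 - \frac{26}{129} = - \frac{413}{129}$)
$f{\left(h,159 \right)} + a = - \frac{413}{129} + 10060 = \frac{1297327}{129}$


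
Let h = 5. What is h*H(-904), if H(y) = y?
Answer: -4520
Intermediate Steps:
h*H(-904) = 5*(-904) = -4520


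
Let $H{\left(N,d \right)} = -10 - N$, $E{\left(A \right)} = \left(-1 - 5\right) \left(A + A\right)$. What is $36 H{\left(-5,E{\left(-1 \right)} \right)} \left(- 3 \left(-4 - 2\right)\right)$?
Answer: $-3240$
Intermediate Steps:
$E{\left(A \right)} = - 12 A$ ($E{\left(A \right)} = - 6 \cdot 2 A = - 12 A$)
$36 H{\left(-5,E{\left(-1 \right)} \right)} \left(- 3 \left(-4 - 2\right)\right) = 36 \left(-10 - -5\right) \left(- 3 \left(-4 - 2\right)\right) = 36 \left(-10 + 5\right) \left(\left(-3\right) \left(-6\right)\right) = 36 \left(-5\right) 18 = \left(-180\right) 18 = -3240$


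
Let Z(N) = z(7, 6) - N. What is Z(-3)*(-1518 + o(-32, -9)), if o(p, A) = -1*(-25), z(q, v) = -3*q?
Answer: 26874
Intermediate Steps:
o(p, A) = 25
Z(N) = -21 - N (Z(N) = -3*7 - N = -21 - N)
Z(-3)*(-1518 + o(-32, -9)) = (-21 - 1*(-3))*(-1518 + 25) = (-21 + 3)*(-1493) = -18*(-1493) = 26874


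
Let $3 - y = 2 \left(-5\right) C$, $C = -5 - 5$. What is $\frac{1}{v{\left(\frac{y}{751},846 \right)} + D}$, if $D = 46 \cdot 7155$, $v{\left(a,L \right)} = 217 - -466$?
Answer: $\frac{1}{329813} \approx 3.032 \cdot 10^{-6}$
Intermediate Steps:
$C = -10$ ($C = -5 - 5 = -10$)
$y = -97$ ($y = 3 - 2 \left(-5\right) \left(-10\right) = 3 - \left(-10\right) \left(-10\right) = 3 - 100 = -97$)
$v{\left(a,L \right)} = 683$ ($v{\left(a,L \right)} = 217 + 466 = 683$)
$D = 329130$
$\frac{1}{v{\left(\frac{y}{751},846 \right)} + D} = \frac{1}{683 + 329130} = \frac{1}{329813}$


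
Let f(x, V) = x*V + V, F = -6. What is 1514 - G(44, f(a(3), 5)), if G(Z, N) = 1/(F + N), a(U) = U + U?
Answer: 43905/29 ≈ 1514.0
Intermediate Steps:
a(U) = 2*U
f(x, V) = V + V*x (f(x, V) = V*x + V = V + V*x)
G(Z, N) = 1/(-6 + N)
1514 - G(44, f(a(3), 5)) = 1514 - 1/(-6 + 5*(1 + 2*3)) = 1514 - 1/(-6 + 5*(1 + 6)) = 1514 - 1/(-6 + 5*7) = 1514 - 1/(-6 + 35) = 1514 - 1/29 = 43905/29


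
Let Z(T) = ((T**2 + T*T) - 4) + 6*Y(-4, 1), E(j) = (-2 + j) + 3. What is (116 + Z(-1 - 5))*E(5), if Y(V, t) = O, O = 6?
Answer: 1320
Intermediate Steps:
Y(V, t) = 6
E(j) = 1 + j
Z(T) = 32 + 2*T**2 (Z(T) = ((T**2 + T*T) - 4) + 6*6 = ((T**2 + T**2) - 4) + 36 = (2*T**2 - 4) + 36 = (-4 + 2*T**2) + 36 = 32 + 2*T**2)
(116 + Z(-1 - 5))*E(5) = (116 + (32 + 2*(-1 - 5)**2))*(1 + 5) = (116 + (32 + 2*(-6)**2))*6 = (116 + (32 + 2*36))*6 = (116 + (32 + 72))*6 = (116 + 104)*6 = 220*6 = 1320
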